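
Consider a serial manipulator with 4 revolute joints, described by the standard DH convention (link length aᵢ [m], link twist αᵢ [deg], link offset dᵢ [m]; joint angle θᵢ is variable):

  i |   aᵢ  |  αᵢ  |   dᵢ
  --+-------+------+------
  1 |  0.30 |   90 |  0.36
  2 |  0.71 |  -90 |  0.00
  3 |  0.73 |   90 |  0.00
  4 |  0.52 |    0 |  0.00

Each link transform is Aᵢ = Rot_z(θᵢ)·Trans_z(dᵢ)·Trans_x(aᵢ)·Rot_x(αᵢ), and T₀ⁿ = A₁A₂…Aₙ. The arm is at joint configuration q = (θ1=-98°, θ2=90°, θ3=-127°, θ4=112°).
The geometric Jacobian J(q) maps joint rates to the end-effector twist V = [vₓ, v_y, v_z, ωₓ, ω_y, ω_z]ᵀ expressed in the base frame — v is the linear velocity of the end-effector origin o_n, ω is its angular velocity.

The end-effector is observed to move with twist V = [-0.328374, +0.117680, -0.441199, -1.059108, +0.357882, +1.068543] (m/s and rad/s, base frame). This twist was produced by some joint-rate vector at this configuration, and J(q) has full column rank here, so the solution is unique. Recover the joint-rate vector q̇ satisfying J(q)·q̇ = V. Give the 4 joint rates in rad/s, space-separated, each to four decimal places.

o_n = [-0.3979, 0.2399, 0.7479]
J₁: ẑ×o_n = [-0.2399, -0.3979, 0.0000], ω = ẑ
J2: z=[-0.9903, 0.1392, 0.0000] o=[-0.0418, -0.2971, 0.3600] → [0.0540, 0.3841, -0.4821, -0.9903, 0.1392, 0.0000]
J3: z=[0.1392, 0.9903, 0.0000] o=[-0.0418, -0.2971, 1.0700] → [-0.3190, 0.0448, 0.4274, 0.1392, 0.9903, 0.0000]
J4: z=[0.5960, -0.0838, -0.7986] o=[-0.6191, -0.2159, 0.6307] → [0.3542, -0.2465, 0.2902, 0.5960, -0.0838, -0.7986]
q̇ = J⁺·V = [0.8010, 0.8970, 0.2070, -0.3350]

0.8010 0.8970 0.2070 -0.3350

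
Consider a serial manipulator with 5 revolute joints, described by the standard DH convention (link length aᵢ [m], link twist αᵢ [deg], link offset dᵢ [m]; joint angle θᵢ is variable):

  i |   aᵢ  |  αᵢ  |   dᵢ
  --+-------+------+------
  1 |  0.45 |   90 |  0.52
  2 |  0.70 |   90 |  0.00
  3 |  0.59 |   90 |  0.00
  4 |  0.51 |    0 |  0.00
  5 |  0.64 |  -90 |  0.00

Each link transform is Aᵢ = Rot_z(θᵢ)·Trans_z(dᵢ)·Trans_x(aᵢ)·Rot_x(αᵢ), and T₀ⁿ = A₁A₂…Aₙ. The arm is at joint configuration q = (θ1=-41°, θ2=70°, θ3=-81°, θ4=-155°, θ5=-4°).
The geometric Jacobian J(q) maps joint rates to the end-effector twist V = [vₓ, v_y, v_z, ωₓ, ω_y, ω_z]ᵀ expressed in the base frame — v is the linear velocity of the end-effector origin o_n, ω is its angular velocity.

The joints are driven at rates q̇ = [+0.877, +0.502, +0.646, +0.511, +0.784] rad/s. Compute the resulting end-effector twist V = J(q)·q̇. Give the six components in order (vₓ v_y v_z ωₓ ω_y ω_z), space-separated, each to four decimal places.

-0.3142 1.1550 0.0214 -0.0685 -0.3372 -0.5459

o_n = [-0.1185, -0.5117, 1.2609]
J₁: ẑ×o_n = [0.5117, -0.1185, 0.0000], ω = ẑ
J2: z=[-0.6561, -0.7547, 0.0000] o=[0.3396, -0.2952, 0.5200] → [-0.5592, 0.4861, -0.2038, -0.6561, -0.7547, 0.0000]
J3: z=[0.7092, -0.6165, -0.3420] o=[0.5203, -0.4523, 1.1778] → [-0.0715, 0.1596, -0.4359, 0.7092, -0.6165, -0.3420]
J4: z=[-0.1523, 0.3397, -0.9281] o=[0.9264, -0.0332, 1.2645] → [-0.4453, 0.9693, 0.4278, -0.1523, 0.3397, -0.9281]
J5: z=[-0.1523, 0.3397, -0.9281] o=[0.4554, -0.2287, 1.2703] → [-0.2659, 0.5313, 0.2381, -0.1523, 0.3397, -0.9281]
V = J·q̇ = [-0.3142, 1.1550, 0.0214, -0.0685, -0.3372, -0.5459]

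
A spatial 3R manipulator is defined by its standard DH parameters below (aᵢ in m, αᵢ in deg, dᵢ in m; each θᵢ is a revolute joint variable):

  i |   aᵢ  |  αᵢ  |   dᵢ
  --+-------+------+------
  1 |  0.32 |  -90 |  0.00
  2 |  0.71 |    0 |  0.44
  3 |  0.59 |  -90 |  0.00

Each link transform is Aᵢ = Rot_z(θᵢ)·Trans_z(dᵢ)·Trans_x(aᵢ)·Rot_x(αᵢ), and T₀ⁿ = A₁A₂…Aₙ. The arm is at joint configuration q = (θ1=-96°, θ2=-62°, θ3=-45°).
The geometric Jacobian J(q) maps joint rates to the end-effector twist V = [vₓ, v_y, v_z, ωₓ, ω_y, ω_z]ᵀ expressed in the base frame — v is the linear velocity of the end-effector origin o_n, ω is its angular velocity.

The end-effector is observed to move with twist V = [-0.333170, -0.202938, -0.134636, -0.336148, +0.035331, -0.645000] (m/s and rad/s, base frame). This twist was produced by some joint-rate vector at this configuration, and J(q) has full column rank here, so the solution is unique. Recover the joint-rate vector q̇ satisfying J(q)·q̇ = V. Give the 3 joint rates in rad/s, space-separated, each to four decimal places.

-0.6450 0.2290 -0.5670

o_n = [0.3873, -0.5242, 1.1911]
J₁: ẑ×o_n = [0.5242, 0.3873, -0.0000], ω = ẑ
J2: z=[0.9945, -0.1045, 0.0000] o=[-0.0334, -0.3182, 0.0000] → [-0.1245, -1.1846, -0.1608, 0.9945, -0.1045, 0.0000]
J3: z=[0.9945, -0.1045, 0.0000] o=[0.3693, -0.6957, 0.6269] → [-0.0590, -0.5611, 0.1725, 0.9945, -0.1045, 0.0000]
q̇ = J⁺·V = [-0.6450, 0.2290, -0.5670]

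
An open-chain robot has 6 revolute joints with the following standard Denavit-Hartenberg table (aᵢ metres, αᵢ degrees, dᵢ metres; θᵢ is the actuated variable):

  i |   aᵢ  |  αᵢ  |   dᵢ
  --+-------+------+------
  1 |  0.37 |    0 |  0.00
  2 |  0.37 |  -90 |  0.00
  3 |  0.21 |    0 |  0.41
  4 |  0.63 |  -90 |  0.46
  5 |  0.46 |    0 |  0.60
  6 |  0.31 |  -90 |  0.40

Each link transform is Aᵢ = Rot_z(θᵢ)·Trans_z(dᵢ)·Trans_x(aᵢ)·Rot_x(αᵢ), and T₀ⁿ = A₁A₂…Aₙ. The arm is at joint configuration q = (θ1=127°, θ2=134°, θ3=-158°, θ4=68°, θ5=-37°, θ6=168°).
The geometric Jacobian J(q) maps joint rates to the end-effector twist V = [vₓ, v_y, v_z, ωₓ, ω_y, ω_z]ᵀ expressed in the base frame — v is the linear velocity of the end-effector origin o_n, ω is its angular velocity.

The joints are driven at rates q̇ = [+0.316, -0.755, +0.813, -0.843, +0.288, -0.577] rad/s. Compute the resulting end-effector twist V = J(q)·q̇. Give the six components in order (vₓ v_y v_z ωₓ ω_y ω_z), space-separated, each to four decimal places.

-0.8345 -0.3994 0.3356 0.0156 0.2901 -0.4390

o_n = [0.4951, -1.0081, 0.8727]
J₁: ẑ×o_n = [1.0081, 0.4951, -0.0000], ω = ẑ
J2: z=[0.0000, 0.0000, 1.0000] o=[-0.2227, 0.2955, 0.0000] → [1.3036, 0.7178, -0.0000, 0.0000, 0.0000, 1.0000]
J3: z=[0.9877, -0.1564, 0.0000] o=[-0.2806, -0.0699, 0.0000] → [-0.1365, -0.8619, -0.8053, 0.9877, -0.1564, 0.0000]
J4: z=[0.9877, -0.1564, 0.0000] o=[0.1549, 0.0582, 0.0787] → [-0.1242, -0.7842, -1.0000, 0.9877, -0.1564, 0.0000]
J5: z=[-0.1564, -0.9877, -0.0000] o=[0.6092, -0.0137, 0.7087] → [-0.1620, 0.0257, 0.0429, -0.1564, -0.9877, -0.0000]
J6: z=[-0.1564, -0.9877, -0.0000] o=[0.7888, -0.6497, 1.0760] → [0.2009, -0.0318, -0.2340, -0.1564, -0.9877, -0.0000]
V = J·q̇ = [-0.8345, -0.3994, 0.3356, 0.0156, 0.2901, -0.4390]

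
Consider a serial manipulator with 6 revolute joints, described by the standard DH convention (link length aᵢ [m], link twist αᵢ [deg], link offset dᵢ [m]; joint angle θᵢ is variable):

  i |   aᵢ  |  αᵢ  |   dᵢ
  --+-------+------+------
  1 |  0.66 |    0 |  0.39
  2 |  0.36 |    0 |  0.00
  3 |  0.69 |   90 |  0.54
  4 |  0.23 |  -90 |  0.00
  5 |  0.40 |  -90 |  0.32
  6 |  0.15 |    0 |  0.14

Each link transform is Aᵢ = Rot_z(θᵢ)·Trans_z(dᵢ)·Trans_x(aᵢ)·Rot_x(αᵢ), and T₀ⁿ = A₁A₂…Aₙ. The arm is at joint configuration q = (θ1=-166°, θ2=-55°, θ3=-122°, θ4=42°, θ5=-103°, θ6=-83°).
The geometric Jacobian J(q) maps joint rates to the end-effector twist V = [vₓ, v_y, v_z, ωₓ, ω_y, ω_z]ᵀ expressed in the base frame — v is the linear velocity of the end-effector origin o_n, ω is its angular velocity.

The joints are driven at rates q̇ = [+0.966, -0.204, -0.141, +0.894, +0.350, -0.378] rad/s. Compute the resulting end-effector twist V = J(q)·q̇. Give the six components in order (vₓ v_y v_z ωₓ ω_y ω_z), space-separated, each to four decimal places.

-0.2303 -0.4396 0.0169 -0.2492 -0.9221 0.6347

o_n = [-0.2304, -0.1742, 1.4607]
J₁: ẑ×o_n = [0.1742, -0.2304, 0.0000], ω = ẑ
J2: z=[0.0000, 0.0000, 1.0000] o=[-0.6404, -0.1597, 0.3900] → [0.0145, 0.4100, -0.0000, 0.0000, 0.0000, 1.0000]
J3: z=[0.0000, 0.0000, 1.0000] o=[-0.9121, 0.0765, 0.3900] → [0.2507, 0.6817, -0.0000, 0.0000, 0.0000, 1.0000]
J4: z=[0.2924, -0.9563, 0.0000] o=[-0.2522, 0.2782, 0.9300] → [-0.5075, -0.1552, -0.1114, 0.2924, -0.9563, 0.0000]
J5: z=[-0.6399, -0.1956, 0.7431] o=[-0.0888, 0.3282, 1.0839] → [0.2997, 0.1359, 0.2938, -0.6399, -0.1956, 0.7431]
J6: z=[0.7582, -0.0034, 0.6520] o=[-0.2435, -0.1266, 1.2615] → [0.0303, -0.1424, -0.0360, 0.7582, -0.0034, 0.6520]
V = J·q̇ = [-0.2303, -0.4396, 0.0169, -0.2492, -0.9221, 0.6347]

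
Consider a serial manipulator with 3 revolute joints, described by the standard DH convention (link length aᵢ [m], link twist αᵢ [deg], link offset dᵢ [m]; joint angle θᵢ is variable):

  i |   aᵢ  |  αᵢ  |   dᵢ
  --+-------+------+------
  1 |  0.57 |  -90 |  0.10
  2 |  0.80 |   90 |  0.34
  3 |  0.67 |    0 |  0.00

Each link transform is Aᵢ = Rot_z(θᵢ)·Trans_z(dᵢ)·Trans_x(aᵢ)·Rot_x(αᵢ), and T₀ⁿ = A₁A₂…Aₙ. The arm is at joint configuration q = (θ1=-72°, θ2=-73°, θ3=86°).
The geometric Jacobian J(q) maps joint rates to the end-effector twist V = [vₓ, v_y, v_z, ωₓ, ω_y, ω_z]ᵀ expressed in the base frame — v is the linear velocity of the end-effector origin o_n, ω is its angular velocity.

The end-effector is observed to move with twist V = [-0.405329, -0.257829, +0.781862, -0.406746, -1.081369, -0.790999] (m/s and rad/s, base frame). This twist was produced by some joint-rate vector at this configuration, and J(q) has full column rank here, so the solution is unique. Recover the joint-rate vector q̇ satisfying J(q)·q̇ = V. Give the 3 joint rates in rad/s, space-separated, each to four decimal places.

-0.5150 -0.7210 -0.9440

o_n = [1.2117, -0.4659, 0.9097]
J₁: ẑ×o_n = [0.4659, 1.2117, -0.0000], ω = ẑ
J2: z=[0.9511, 0.3090, 0.0000] o=[0.1761, -0.5421, 0.1000] → [0.2502, -0.7701, -0.2476, 0.9511, 0.3090, 0.0000]
J3: z=[-0.2955, 0.9095, 0.2924] o=[0.5718, -0.6595, 0.8650] → [-0.0159, 0.2003, -0.6392, -0.2955, 0.9095, 0.2924]
q̇ = J⁺·V = [-0.5150, -0.7210, -0.9440]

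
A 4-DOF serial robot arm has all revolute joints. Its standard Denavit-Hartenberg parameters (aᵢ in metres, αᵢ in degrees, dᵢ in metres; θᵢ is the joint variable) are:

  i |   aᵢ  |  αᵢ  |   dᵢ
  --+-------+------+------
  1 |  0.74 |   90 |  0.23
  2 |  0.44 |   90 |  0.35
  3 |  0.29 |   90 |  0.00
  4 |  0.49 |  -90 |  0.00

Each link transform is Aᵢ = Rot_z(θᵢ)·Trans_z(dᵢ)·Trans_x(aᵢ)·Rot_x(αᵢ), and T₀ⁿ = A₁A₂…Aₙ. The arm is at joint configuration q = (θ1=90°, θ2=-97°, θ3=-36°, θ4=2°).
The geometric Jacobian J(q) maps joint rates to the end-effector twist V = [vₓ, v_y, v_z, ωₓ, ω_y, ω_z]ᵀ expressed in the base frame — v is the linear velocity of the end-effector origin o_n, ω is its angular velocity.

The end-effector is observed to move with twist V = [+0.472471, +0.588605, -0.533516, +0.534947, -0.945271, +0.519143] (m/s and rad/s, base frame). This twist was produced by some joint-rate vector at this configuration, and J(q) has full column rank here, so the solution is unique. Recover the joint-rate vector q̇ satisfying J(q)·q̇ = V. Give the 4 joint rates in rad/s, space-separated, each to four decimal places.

0.2420 0.7550 0.9720 0.2720

o_n = [-0.1083, 0.5925, -0.8307]
J₁: ẑ×o_n = [-0.5925, -0.1083, 0.0000], ω = ẑ
J2: z=[1.0000, -0.0000, 0.0000] o=[0.0000, 0.7400, 0.2300] → [0.0000, 1.0607, -0.1475, 1.0000, -0.0000, 0.0000]
J3: z=[-0.0000, -0.9925, 0.1219] o=[0.3500, 0.6864, -0.2067] → [0.6308, -0.0559, -0.4549, -0.0000, -0.9925, 0.1219]
J4: z=[-0.8090, 0.0716, 0.5834] o=[0.1795, 0.6578, -0.4396] → [0.0101, -0.4844, 0.0734, -0.8090, 0.0716, 0.5834]
q̇ = J⁺·V = [0.2420, 0.7550, 0.9720, 0.2720]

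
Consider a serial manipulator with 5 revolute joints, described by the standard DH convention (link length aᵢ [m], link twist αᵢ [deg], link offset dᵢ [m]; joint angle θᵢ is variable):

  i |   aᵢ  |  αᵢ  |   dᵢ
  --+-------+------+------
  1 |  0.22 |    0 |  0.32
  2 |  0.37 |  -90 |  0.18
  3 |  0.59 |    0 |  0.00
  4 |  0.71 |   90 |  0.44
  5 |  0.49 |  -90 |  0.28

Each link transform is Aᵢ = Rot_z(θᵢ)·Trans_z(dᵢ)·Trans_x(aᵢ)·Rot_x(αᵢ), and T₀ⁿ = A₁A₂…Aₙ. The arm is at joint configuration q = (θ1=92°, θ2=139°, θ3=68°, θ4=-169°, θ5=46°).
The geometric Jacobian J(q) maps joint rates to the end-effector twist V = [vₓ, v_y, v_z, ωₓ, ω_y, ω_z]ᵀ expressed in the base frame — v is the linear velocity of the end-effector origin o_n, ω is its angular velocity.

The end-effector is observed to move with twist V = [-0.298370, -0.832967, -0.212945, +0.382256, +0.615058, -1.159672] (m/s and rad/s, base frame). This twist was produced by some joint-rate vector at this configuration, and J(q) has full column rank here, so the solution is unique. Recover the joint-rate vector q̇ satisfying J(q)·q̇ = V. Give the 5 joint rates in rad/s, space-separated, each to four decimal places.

o_n = [0.5354, -0.3688, 0.9306]
J₁: ẑ×o_n = [0.3688, 0.5354, -0.0000], ω = ẑ
J2: z=[0.0000, 0.0000, 1.0000] o=[-0.0077, 0.2199, 0.3200] → [0.5887, 0.5430, -0.0000, 0.0000, 0.0000, 1.0000]
J3: z=[0.7771, -0.6293, 0.0000] o=[-0.2405, -0.0677, 0.5000] → [-0.2710, -0.3347, 0.2543, 0.7771, -0.6293, 0.0000]
J4: z=[0.7771, -0.6293, 0.0000] o=[-0.3796, -0.2394, -0.0470] → [-0.6153, -0.7598, 0.4753, 0.7771, -0.6293, 0.0000]
J5: z=[0.6178, 0.7629, -0.1908] o=[0.0476, -0.4111, 0.6499] → [0.2222, -0.2665, -0.3460, 0.6178, 0.7629, -0.1908]
q̇ = J⁺·V = [-0.9710, -0.0490, -0.3760, 0.2860, 0.7320]

-0.9710 -0.0490 -0.3760 0.2860 0.7320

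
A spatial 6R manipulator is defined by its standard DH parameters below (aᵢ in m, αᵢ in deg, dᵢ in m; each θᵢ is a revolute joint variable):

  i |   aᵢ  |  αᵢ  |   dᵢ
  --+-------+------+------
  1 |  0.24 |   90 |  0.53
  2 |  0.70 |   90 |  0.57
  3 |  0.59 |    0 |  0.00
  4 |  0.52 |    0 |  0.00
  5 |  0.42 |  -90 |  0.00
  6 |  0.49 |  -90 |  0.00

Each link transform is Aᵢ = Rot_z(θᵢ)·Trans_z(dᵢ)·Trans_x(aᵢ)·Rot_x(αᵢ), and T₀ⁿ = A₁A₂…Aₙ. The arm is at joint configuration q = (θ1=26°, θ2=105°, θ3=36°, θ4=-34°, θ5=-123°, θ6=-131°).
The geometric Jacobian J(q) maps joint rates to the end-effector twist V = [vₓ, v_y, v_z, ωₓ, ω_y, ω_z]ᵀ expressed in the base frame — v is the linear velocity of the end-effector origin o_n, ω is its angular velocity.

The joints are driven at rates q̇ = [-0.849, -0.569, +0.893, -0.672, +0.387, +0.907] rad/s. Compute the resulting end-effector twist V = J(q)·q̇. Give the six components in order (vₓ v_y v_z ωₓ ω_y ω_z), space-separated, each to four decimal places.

o_n = [0.5266, -0.6894, 2.2159]
J₁: ẑ×o_n = [0.6894, 0.5266, -0.0000], ω = ẑ
J2: z=[0.4384, -0.8988, 0.0000] o=[0.2157, 0.1052, 0.5300] → [-1.5153, -0.7390, -0.0689, 0.4384, -0.8988, 0.0000]
J3: z=[0.8682, 0.4234, 0.2588] o=[0.3027, -0.4865, 1.2061] → [0.4801, -0.8187, -0.2709, 0.8682, 0.4234, 0.2588]
J4: z=[0.8682, 0.4234, 0.2588] o=[0.3437, -0.8524, 1.6672] → [0.1901, -0.4290, 0.0641, 0.8682, 0.4234, 0.2588]
J5: z=[0.8682, 0.4234, 0.2588] o=[0.2308, -0.9277, 2.1692] → [-0.0419, 0.0360, 0.0816, 0.8682, 0.4234, 0.2588]
J6: z=[-0.4252, 0.3657, 0.8280] o=[0.1233, -0.5795, 1.9602] → [0.1844, 0.4426, -0.1008, -0.4252, 0.3657, 0.8280]
V = J·q̇ = [0.7289, -0.0540, -0.3056, -0.1072, 1.1005, 0.0593]

0.7289 -0.0540 -0.3056 -0.1072 1.1005 0.0593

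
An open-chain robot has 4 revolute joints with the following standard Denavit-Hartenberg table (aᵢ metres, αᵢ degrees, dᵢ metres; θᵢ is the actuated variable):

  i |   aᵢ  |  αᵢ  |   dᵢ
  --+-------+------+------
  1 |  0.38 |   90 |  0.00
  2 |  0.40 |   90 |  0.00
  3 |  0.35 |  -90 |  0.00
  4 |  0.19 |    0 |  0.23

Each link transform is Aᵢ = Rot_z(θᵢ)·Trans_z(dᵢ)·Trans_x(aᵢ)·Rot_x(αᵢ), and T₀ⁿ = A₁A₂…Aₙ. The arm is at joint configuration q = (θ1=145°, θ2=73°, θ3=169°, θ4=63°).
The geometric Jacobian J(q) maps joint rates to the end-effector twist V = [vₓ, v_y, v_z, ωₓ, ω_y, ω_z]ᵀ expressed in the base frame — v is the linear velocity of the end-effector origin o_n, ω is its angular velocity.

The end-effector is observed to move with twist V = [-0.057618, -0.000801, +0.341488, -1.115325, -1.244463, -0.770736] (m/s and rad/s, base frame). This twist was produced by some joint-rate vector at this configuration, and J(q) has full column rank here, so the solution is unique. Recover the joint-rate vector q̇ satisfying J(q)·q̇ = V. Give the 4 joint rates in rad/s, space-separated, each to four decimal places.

o_n = [-0.2431, -0.0038, -0.0195]
J₁: ẑ×o_n = [0.0038, -0.2431, 0.0000], ω = ẑ
J2: z=[0.5736, 0.8192, 0.0000] o=[-0.3113, 0.2180, 0.0000] → [-0.0160, 0.0112, -0.1830, 0.5736, 0.8192, 0.0000]
J3: z=[-0.7834, 0.5485, -0.2924] o=[-0.4071, 0.2850, 0.3825] → [-0.3049, -0.3628, 0.1363, -0.7834, 0.5485, -0.2924]
J4: z=[-0.5173, -0.8361, -0.1825] o=[-0.2865, 0.2821, 0.0540] → [0.0092, -0.0459, 0.1841, -0.5173, -0.8361, -0.1825]
q̇ = J⁺·V = [-0.5590, -0.9180, 0.2530, 0.7550]

-0.5590 -0.9180 0.2530 0.7550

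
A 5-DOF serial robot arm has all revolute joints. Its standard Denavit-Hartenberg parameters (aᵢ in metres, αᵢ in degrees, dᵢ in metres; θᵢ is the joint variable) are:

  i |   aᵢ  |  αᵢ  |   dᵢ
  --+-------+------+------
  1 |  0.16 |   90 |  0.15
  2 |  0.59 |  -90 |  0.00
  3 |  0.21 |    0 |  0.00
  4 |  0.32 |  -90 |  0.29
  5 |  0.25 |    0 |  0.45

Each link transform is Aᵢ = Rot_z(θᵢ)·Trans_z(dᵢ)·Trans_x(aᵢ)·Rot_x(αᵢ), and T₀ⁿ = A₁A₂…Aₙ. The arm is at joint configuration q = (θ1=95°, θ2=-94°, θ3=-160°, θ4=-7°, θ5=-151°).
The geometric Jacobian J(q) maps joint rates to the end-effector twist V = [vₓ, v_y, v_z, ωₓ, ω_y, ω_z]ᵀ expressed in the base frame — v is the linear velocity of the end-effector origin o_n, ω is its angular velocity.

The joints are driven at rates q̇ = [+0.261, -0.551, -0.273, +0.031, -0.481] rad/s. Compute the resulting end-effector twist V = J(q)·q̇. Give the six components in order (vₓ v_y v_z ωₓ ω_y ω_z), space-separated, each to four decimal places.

-0.1904 -0.2110 -0.1292 -0.9954 -0.3218 0.3858

o_n = [0.4838, 0.5870, -0.2729]
J₁: ẑ×o_n = [-0.5870, 0.4838, 0.0000], ω = ẑ
J2: z=[0.9962, 0.0872, 0.0000] o=[-0.0139, 0.1594, 0.1500] → [-0.0369, 0.4213, 0.3826, 0.9962, 0.0872, 0.0000]
J3: z=[-0.0869, 0.9938, -0.0698] o=[-0.0104, 0.1184, -0.4386] → [0.1974, -0.0201, -0.5318, -0.0869, 0.9938, -0.0698]
J4: z=[-0.0869, 0.9938, -0.0698] o=[0.0600, 0.1384, -0.2417] → [0.0003, -0.0323, -0.4601, -0.0869, 0.9938, -0.0698]
J5: z=[0.9720, 0.0693, -0.2244] o=[0.1046, 0.4545, 0.0491] → [0.0074, 0.2279, 0.1026, 0.9720, 0.0693, -0.2244]
V = J·q̇ = [-0.1904, -0.2110, -0.1292, -0.9954, -0.3218, 0.3858]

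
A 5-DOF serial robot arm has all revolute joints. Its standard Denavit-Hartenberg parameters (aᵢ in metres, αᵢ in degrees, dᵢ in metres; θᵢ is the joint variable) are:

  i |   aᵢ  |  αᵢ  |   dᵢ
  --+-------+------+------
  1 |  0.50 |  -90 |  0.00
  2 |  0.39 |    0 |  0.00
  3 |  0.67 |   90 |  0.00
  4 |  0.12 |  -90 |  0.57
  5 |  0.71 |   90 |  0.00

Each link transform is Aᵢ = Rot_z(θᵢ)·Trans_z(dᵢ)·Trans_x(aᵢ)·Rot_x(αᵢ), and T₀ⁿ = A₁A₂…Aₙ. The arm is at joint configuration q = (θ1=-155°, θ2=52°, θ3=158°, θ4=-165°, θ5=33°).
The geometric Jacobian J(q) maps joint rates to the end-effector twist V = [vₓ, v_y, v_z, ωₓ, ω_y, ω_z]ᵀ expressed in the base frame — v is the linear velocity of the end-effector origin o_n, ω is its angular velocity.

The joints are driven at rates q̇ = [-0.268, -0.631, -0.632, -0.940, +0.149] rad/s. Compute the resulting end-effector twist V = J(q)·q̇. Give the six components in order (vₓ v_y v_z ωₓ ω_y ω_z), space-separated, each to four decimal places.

o_n = [-0.6825, -0.1139, -0.4766]
J₁: ẑ×o_n = [0.1139, -0.6825, 0.0000], ω = ẑ
J2: z=[0.4226, -0.9063, 0.0000] o=[-0.4532, -0.2113, 0.0000] → [0.4320, 0.2014, -0.1667, 0.4226, -0.9063, 0.0000]
J3: z=[0.4226, -0.9063, 0.0000] o=[-0.6708, -0.3128, -0.3073] → [0.1534, 0.0715, 0.0734, 0.4226, -0.9063, 0.0000]
J4: z=[0.4532, 0.2113, -0.8660] o=[-0.1449, -0.0676, 0.0277] → [-0.1467, 0.6941, 0.0926, 0.4532, 0.2113, -0.8660]
J5: z=[-0.2051, 0.9702, 0.1294] o=[0.0093, 0.0386, -0.5239] → [0.0656, -0.0798, 0.7024, -0.2051, 0.9702, 0.1294]
V = J·q̇ = [-0.2524, -0.6538, 0.0764, -0.9903, 1.0906, 0.5653]

-0.2524 -0.6538 0.0764 -0.9903 1.0906 0.5653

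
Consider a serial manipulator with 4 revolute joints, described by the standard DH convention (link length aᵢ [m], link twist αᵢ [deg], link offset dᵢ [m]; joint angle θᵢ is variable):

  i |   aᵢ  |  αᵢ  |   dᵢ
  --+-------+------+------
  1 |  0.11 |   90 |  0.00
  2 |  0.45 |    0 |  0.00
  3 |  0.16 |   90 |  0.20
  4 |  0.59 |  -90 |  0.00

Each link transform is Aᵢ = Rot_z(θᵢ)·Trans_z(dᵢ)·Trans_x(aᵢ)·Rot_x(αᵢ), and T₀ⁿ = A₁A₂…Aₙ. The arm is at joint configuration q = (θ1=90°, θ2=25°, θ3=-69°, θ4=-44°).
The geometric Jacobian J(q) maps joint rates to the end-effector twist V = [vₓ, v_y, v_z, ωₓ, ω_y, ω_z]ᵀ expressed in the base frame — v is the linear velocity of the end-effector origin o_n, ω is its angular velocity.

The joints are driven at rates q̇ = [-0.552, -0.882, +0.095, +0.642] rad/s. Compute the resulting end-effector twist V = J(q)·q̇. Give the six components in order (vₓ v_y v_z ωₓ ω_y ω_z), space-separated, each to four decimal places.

0.7904 0.1534 -0.8733 -0.7870 -0.4460 -1.0138

o_n = [-0.2098, 0.9382, -0.2158]
J₁: ẑ×o_n = [-0.9382, -0.2098, 0.0000], ω = ẑ
J2: z=[1.0000, -0.0000, 0.0000] o=[0.0000, 0.1100, 0.0000] → [-0.0000, 0.2158, 0.8282, 1.0000, -0.0000, 0.0000]
J3: z=[1.0000, -0.0000, 0.0000] o=[0.0000, 0.5178, 0.1902] → [-0.0000, 0.4060, 0.4204, 1.0000, -0.0000, 0.0000]
J4: z=[0.0000, -0.6947, -0.7193] o=[0.2000, 0.6329, 0.0790] → [0.4244, 0.2948, -0.2847, 0.0000, -0.6947, -0.7193]
V = J·q̇ = [0.7904, 0.1534, -0.8733, -0.7870, -0.4460, -1.0138]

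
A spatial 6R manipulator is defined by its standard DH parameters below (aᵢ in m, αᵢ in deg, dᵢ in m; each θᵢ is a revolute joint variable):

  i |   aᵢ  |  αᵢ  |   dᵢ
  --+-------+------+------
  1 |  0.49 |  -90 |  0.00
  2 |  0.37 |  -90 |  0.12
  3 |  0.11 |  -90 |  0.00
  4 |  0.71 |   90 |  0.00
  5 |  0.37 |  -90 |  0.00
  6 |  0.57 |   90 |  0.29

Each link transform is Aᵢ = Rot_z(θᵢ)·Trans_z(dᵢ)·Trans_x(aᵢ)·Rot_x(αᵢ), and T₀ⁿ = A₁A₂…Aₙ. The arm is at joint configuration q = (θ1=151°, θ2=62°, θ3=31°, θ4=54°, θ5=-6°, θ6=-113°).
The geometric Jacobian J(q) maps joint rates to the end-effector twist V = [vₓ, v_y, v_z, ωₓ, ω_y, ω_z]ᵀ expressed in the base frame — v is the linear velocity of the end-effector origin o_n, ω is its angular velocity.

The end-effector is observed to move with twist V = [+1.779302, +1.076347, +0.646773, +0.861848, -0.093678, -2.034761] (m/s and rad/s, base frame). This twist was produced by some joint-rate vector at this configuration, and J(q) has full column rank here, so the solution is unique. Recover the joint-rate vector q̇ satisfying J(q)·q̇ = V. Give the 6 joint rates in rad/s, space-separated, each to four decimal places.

o_n = [-0.8913, 1.2461, -0.8095]
J₁: ẑ×o_n = [-1.2461, -0.8913, 0.0000], ω = ẑ
J2: z=[-0.4848, -0.8746, 0.0000] o=[-0.4286, 0.2376, 0.0000] → [0.7080, -0.3925, -0.8937, -0.4848, -0.8746, 0.0000]
J3: z=[0.7722, -0.4281, -0.4695] o=[-0.6387, 0.2168, -0.3267] → [0.6899, 0.4915, 0.6867, 0.7722, -0.4281, -0.4695]
J4: z=[0.6270, 0.6325, 0.4548] o=[-0.6499, 0.2878, -0.4099] → [-0.6885, 0.1408, 0.7536, 0.6270, 0.6325, 0.4548]
J5: z=[0.3712, 0.2707, -0.8882] o=[-1.1362, 0.8031, -0.4561] → [0.2978, -0.0863, 0.0982, 0.3712, 0.2707, -0.8882]
J6: z=[0.5520, 0.7049, 0.4455] o=[-1.4124, 1.0457, -0.4976] → [-0.3091, 0.4043, -0.2567, 0.5520, 0.7049, 0.4455]
q̇ = J⁺·V = [-0.7410, -0.3300, 0.8340, -0.3970, 0.8160, 0.0070]

-0.7410 -0.3300 0.8340 -0.3970 0.8160 0.0070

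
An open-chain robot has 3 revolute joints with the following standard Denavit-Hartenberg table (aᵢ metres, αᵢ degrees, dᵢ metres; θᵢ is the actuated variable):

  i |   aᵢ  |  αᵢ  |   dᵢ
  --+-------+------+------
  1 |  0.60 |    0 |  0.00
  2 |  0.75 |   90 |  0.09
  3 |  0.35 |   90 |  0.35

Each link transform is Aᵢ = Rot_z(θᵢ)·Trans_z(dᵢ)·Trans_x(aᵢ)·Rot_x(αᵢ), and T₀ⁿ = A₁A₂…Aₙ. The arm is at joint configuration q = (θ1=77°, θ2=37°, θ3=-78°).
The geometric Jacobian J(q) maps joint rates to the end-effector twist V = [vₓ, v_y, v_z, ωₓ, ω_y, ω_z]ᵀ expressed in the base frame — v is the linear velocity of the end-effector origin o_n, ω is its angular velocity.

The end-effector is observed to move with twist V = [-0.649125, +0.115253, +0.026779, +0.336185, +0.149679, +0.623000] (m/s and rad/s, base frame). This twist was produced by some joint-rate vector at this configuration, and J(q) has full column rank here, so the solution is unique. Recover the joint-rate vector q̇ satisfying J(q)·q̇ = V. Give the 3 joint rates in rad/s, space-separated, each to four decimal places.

0.0700 0.5530 0.3680

o_n = [0.1201, 1.4786, -0.2524]
J₁: ẑ×o_n = [-1.4786, 0.1201, 0.0000], ω = ẑ
J2: z=[0.0000, 0.0000, 1.0000] o=[0.1350, 0.5846, 0.0000] → [-0.8940, -0.0149, 0.0000, 0.0000, 0.0000, 1.0000]
J3: z=[0.9135, 0.4067, 0.0000] o=[-0.1701, 1.2698, 0.0900] → [-0.1392, 0.3128, 0.0728, 0.9135, 0.4067, 0.0000]
q̇ = J⁺·V = [0.0700, 0.5530, 0.3680]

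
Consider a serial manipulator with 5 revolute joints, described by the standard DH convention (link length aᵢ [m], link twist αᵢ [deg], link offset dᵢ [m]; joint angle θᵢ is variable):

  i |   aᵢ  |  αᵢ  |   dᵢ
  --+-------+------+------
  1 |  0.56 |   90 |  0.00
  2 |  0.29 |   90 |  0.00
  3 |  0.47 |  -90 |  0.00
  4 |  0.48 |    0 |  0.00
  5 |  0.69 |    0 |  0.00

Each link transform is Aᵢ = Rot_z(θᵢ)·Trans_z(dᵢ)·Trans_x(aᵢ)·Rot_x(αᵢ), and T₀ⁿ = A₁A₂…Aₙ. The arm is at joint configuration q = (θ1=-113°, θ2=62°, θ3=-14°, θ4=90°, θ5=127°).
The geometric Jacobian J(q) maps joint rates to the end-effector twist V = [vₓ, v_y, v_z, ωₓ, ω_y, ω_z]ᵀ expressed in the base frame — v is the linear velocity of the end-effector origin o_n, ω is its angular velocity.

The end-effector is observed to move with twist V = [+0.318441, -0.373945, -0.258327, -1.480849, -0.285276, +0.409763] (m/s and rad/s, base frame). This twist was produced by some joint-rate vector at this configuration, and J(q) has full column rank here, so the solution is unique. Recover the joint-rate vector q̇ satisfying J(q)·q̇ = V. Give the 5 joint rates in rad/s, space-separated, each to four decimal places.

0.6510 0.5220 0.8560 0.8230 -0.0710

o_n = [-0.2533, -0.5465, 0.2170]
J₁: ẑ×o_n = [0.5465, -0.2533, 0.0000], ω = ẑ
J2: z=[-0.9205, 0.3907, 0.0000] o=[-0.2188, -0.5155, 0.0000] → [0.0848, 0.1998, 0.0421, -0.9205, 0.3907, 0.0000]
J3: z=[-0.3450, -0.8128, -0.4695] o=[-0.2720, -0.6408, 0.2561] → [0.0760, -0.0223, -0.0173, -0.3450, -0.8128, -0.4695]
J4: z=[-0.9375, 0.2746, 0.2136] o=[-0.2510, -0.8823, 0.6587] → [-0.1930, -0.4146, -0.3142, -0.9375, 0.2746, 0.2136]
J5: z=[-0.9375, 0.2746, 0.2136] o=[-0.0854, -0.4922, 0.8841] → [-0.1715, -0.6613, 0.0970, -0.9375, 0.2746, 0.2136]
q̇ = J⁺·V = [0.6510, 0.5220, 0.8560, 0.8230, -0.0710]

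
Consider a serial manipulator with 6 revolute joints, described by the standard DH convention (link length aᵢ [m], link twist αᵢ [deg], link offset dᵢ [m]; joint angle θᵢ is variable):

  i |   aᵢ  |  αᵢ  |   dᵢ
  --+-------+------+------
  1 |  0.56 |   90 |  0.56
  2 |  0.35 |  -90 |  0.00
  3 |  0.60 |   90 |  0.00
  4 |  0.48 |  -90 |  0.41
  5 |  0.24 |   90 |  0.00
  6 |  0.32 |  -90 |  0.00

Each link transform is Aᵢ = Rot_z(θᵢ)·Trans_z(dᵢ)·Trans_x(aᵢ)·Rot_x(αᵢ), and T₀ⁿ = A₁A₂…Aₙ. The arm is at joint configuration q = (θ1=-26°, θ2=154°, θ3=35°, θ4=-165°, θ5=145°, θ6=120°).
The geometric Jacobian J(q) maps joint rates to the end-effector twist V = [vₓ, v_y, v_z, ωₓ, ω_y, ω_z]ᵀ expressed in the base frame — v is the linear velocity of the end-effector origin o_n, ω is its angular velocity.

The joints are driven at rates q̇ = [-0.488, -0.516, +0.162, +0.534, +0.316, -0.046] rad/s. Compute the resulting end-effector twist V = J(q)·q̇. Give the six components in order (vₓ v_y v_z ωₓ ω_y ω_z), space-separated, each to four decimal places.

o_n = [-0.0425, -0.1379, 1.2394]
J₁: ẑ×o_n = [0.1379, -0.0425, 0.0000], ω = ẑ
J2: z=[-0.4384, -0.8988, 0.0000] o=[0.5033, -0.2455, 0.5600] → [-0.6107, 0.2978, -0.5377, -0.4384, -0.8988, 0.0000]
J3: z=[-0.3940, 0.1922, -0.8988] o=[0.2206, -0.1076, 0.7134] → [0.0738, 0.4437, 0.0625, -0.3940, 0.1922, -0.8988]
J4: z=[-0.8224, -0.5103, 0.2514] o=[-0.0256, 0.3954, 0.9289] → [-0.0244, 0.2512, 0.4300, -0.8224, -0.5103, 0.2514]
J5: z=[0.2744, 0.0313, 0.9611] o=[-0.1236, -0.2264, 0.9771] → [-0.0768, 0.0060, 0.0217, 0.2744, 0.0313, 0.9611]
J6: z=[0.9595, -0.0750, -0.2715] o=[-0.1084, 0.0128, 0.9650] → [-0.0615, -0.2812, -0.1397, 0.9595, -0.0750, -0.2715]
V = J·q̇ = [0.2253, 0.0879, 0.5305, -0.2342, 0.2358, -0.1831]

0.2253 0.0879 0.5305 -0.2342 0.2358 -0.1831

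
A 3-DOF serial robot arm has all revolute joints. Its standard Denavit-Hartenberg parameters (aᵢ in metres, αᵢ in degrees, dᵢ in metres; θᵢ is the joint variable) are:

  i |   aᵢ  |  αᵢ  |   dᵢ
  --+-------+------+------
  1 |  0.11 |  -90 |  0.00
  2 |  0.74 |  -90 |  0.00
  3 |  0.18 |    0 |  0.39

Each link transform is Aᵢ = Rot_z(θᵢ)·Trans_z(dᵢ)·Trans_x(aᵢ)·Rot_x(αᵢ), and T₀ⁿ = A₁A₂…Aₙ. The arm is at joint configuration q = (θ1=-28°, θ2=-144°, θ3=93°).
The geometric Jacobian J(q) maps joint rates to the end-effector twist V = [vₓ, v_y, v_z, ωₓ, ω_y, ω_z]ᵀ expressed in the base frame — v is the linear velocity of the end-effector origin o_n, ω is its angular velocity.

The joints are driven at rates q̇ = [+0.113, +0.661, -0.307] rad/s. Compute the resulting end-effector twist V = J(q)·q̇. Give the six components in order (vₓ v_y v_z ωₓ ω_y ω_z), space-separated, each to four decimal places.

0.3986 -0.2474 0.2716 0.1510 0.6683 -0.1354

o_n = [-0.3067, -0.0405, 0.7449]
J₁: ẑ×o_n = [0.0405, -0.3067, 0.0000], ω = ẑ
J2: z=[0.4695, 0.8829, 0.0000] o=[0.0971, -0.0516, 0.0000] → [0.6577, -0.3497, 0.3618, 0.4695, 0.8829, 0.0000]
J3: z=[0.5190, -0.2759, 0.8090] o=[-0.4315, 0.2294, 0.4350] → [0.1328, -0.0600, -0.1057, 0.5190, -0.2759, 0.8090]
V = J·q̇ = [0.3986, -0.2474, 0.2716, 0.1510, 0.6683, -0.1354]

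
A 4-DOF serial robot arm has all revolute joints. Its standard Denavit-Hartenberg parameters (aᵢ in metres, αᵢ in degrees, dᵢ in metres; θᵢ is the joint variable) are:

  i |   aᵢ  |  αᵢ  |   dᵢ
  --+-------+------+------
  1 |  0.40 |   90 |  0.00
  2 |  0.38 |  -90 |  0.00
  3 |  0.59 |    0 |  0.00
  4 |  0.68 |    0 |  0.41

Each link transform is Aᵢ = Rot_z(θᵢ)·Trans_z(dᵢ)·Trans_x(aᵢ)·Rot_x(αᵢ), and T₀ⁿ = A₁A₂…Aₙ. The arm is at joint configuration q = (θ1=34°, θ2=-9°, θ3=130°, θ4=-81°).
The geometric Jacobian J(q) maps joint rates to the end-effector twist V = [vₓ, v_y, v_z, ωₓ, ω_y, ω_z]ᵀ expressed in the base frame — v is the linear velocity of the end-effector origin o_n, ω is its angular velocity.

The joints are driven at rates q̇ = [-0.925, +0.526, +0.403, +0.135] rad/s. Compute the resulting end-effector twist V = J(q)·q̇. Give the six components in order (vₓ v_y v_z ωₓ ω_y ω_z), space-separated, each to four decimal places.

0.6384 -0.4745 0.3376 0.3639 -0.3890 -0.3936

o_n = [0.2110, 1.3065, 0.3350]
J₁: ẑ×o_n = [-1.3065, 0.2110, 0.0000], ω = ẑ
J2: z=[0.5592, -0.8290, 0.0000] o=[0.3316, 0.2237, 0.0000] → [-0.2778, -0.1874, 0.5055, 0.5592, -0.8290, 0.0000]
J3: z=[0.1297, 0.0875, 0.9877] o=[0.6428, 0.4336, -0.0594] → [-0.8277, -0.4776, 0.1510, 0.1297, 0.0875, 0.9877]
J4: z=[0.1297, 0.0875, 0.9877] o=[0.0795, 0.5988, -0.0001] → [-0.6697, 0.0864, 0.0803, 0.1297, 0.0875, 0.9877]
V = J·q̇ = [0.6384, -0.4745, 0.3376, 0.3639, -0.3890, -0.3936]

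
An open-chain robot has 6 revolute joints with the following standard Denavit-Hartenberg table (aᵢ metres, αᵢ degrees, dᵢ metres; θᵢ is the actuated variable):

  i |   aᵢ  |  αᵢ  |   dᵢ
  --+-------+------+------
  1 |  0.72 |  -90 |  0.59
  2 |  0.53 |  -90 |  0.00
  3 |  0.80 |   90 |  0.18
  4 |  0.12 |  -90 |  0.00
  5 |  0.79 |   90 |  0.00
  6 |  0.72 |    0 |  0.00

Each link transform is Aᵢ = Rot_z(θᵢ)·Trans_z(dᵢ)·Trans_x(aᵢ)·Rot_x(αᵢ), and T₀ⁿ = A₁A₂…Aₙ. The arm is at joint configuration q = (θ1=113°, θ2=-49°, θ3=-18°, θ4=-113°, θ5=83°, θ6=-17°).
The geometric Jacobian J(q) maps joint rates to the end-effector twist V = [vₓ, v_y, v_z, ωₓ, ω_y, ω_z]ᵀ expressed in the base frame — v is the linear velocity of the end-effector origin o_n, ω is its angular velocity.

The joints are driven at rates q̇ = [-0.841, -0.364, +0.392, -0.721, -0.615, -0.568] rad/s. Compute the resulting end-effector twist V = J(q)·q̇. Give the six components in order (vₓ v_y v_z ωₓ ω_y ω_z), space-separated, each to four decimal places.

o_n = [0.4972, 2.0140, 1.6924]
J₁: ẑ×o_n = [-2.0140, 0.4972, 0.0000], ω = ẑ
J2: z=[-0.9205, -0.3907, 0.0000] o=[-0.2813, 0.6628, 0.5900] → [-0.4308, 1.0148, -0.9397, -0.9205, -0.3907, 0.0000]
J3: z=[-0.2949, 0.6947, -0.6561] o=[-0.4172, 0.9828, 0.9900] → [1.1645, -0.3927, -0.9393, -0.2949, 0.6947, -0.6561]
J4: z=[-0.7962, -0.5582, -0.2332] o=[-0.8929, 1.4708, 1.4461] → [-0.0108, -0.1281, 0.3434, -0.7962, -0.5582, -0.2332]
J5: z=[-0.3710, 0.1461, 0.9171] o=[-0.8355, 1.3728, 1.4849] → [-0.5578, 1.2991, -0.4326, -0.3710, 0.1461, 0.9171]
J6: z=[0.3773, -0.8787, 0.2926] o=[-0.1652, 1.7318, 1.6989] → [-0.0768, 0.1963, 0.6885, 0.3773, -0.8787, 0.2926]
V = J·q̇ = [2.7016, -1.7596, -0.3987, 0.8075, 1.2263, -1.6602]

2.7016 -1.7596 -0.3987 0.8075 1.2263 -1.6602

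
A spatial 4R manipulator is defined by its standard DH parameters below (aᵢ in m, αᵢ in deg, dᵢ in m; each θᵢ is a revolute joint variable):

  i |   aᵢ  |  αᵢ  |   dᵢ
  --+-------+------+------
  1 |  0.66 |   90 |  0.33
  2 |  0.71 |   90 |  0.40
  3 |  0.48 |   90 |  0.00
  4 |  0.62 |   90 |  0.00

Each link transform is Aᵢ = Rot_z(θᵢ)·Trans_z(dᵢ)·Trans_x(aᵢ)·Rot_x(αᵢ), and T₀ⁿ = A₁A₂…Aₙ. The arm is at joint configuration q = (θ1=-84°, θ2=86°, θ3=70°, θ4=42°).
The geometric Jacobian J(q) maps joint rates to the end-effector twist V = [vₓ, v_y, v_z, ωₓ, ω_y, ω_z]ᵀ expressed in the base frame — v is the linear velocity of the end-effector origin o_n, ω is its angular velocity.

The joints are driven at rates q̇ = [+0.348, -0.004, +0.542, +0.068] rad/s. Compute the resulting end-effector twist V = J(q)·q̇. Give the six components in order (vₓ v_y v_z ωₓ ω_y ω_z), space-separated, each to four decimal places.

o_n = [-1.1572, -1.2738, 1.3303]
J₁: ẑ×o_n = [1.2738, -1.1572, 0.0000], ω = ẑ
J2: z=[-0.9945, -0.1045, 0.0000] o=[0.0690, -0.6564, 0.3300] → [-0.1046, 0.9948, 0.4858, -0.9945, -0.1045, 0.0000]
J3: z=[0.1043, -0.9921, -0.0698] o=[-0.3236, -0.7475, 1.0383] → [-0.3264, 0.0277, -0.8819, 0.1043, -0.9921, -0.0698]
J4: z=[0.3470, -0.0294, 0.9374] o=[-0.7710, -0.8060, 1.2020] → [0.4347, -0.4065, -0.1737, 0.3470, -0.0294, 0.9374]
V = J·q̇ = [0.2963, -0.4193, -0.4917, 0.0841, -0.5393, 0.3739]

0.2963 -0.4193 -0.4917 0.0841 -0.5393 0.3739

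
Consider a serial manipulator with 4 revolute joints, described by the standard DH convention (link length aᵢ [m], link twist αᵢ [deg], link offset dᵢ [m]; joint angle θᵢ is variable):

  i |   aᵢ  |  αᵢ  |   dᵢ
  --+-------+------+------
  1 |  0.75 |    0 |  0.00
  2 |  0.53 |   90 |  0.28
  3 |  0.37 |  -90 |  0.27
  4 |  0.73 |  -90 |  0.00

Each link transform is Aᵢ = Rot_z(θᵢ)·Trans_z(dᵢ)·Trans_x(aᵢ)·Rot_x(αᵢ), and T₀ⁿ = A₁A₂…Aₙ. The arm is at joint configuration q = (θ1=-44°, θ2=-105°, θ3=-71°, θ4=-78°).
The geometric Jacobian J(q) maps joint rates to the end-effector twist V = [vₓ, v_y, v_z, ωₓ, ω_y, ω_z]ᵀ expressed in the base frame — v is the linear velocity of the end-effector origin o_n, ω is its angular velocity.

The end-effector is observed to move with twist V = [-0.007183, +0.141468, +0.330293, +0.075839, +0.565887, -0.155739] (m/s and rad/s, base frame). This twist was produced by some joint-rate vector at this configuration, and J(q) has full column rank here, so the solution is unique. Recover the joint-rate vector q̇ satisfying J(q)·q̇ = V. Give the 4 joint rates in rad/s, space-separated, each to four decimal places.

o_n = [-0.5672, -0.0380, -0.2133]
J₁: ẑ×o_n = [0.0380, -0.5672, 0.0000], ω = ẑ
J2: z=[0.0000, 0.0000, 1.0000] o=[0.5395, -0.5210, 0.0000] → [-0.4830, -1.1067, 0.0000, 0.0000, 0.0000, 1.0000]
J3: z=[-0.5150, 0.8572, 0.0000] o=[0.0852, -0.7940, 0.2800] → [-0.4229, -0.2541, 0.1699, -0.5150, 0.8572, 0.0000]
J4: z=[-0.8105, -0.4870, 0.3256] o=[-0.1571, -0.6246, -0.0698] → [-0.1211, -0.2498, -0.6751, -0.8105, -0.4870, 0.3256]
q̇ = J⁺·V = [0.2300, -0.2630, 0.4460, -0.3770]

0.2300 -0.2630 0.4460 -0.3770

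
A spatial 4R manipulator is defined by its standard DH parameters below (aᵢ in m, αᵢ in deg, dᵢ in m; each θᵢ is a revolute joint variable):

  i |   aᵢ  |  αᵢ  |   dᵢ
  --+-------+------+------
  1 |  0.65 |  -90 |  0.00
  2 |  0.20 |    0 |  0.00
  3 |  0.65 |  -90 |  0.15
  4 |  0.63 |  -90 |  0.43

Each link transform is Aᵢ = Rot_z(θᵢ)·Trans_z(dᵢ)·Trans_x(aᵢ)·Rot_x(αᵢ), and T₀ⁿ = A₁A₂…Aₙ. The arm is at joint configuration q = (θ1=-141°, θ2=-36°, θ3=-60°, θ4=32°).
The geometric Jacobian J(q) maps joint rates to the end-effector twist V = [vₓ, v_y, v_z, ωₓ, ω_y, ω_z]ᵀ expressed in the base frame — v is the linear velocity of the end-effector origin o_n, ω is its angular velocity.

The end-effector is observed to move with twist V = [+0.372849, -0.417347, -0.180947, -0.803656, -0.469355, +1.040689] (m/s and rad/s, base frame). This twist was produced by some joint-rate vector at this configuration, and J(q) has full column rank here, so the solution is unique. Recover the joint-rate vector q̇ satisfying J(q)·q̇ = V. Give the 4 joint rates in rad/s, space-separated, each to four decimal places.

0.9440 -0.5150 0.3740 0.9250

o_n = [-0.9827, -0.5592, 1.3403]
J₁: ẑ×o_n = [0.5592, -0.9827, 0.0000], ω = ẑ
J2: z=[0.6293, -0.7771, 0.0000] o=[-0.5051, -0.4091, 0.0000] → [-1.0416, -0.8435, -0.4657, 0.6293, -0.7771, 0.0000]
J3: z=[0.6293, -0.7771, 0.0000] o=[-0.6309, -0.5109, 0.1176] → [-0.9502, -0.7695, -0.3039, 0.6293, -0.7771, 0.0000]
J4: z=[-0.7729, -0.6259, 0.1045] o=[-0.4837, -0.5847, 0.7640] → [-0.3633, 0.3932, -0.3320, -0.7729, -0.6259, 0.1045]
q̇ = J⁺·V = [0.9440, -0.5150, 0.3740, 0.9250]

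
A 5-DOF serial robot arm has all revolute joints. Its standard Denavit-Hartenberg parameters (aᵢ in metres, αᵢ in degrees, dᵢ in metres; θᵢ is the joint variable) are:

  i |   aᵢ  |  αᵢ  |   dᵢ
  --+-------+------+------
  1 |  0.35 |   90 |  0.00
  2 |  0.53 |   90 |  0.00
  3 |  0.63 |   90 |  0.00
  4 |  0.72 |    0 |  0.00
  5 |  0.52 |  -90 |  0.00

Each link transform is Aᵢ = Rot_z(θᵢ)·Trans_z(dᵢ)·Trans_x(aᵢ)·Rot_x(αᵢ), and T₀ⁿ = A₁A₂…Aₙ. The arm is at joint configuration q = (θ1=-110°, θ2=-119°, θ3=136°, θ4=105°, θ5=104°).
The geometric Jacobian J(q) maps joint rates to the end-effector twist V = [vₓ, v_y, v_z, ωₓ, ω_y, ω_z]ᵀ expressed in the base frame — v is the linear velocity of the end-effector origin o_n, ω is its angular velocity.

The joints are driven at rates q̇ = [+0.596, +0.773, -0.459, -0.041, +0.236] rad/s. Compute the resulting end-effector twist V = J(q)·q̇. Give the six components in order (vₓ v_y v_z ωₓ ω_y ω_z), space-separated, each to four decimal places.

-0.3146 -0.1970 -0.4887 -0.9730 -0.0032 0.2550

o_n = [0.1094, 0.2780, -0.2556]
J₁: ẑ×o_n = [-0.2780, 0.1094, 0.0000], ω = ẑ
J2: z=[-0.9397, 0.3420, 0.0000] o=[-0.1197, -0.3289, 0.0000] → [-0.0874, -0.2402, -0.6486, -0.9397, 0.3420, 0.0000]
J3: z=[0.2991, 0.8219, 0.4848] o=[-0.0318, -0.0874, -0.4635] → [-0.0063, 0.0063, -0.0068, 0.2991, 0.8219, 0.4848]
J4: z=[-0.5608, 0.5625, -0.6076] o=[-0.5182, -0.1442, -0.0672] → [0.1505, -0.4870, -0.5898, -0.5608, 0.5625, -0.6076]
J5: z=[-0.5608, 0.5625, -0.6076] o=[-0.1663, 0.4442, 0.1527] → [-0.3307, -0.3965, -0.0619, -0.5608, 0.5625, -0.6076]
V = J·q̇ = [-0.3146, -0.1970, -0.4887, -0.9730, -0.0032, 0.2550]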